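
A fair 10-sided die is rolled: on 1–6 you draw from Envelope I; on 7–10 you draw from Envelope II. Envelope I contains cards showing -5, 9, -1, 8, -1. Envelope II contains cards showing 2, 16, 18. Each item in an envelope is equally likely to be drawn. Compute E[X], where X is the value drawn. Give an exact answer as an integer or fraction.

6

E[X | Envelope I] = (-5 + 9 − 1 + 8 − 1)/5 = 2
E[X | Envelope II] = (2 + 16 + 18)/3 = 12
E[X] = (3/5)·2 + (2/5)·12 = 6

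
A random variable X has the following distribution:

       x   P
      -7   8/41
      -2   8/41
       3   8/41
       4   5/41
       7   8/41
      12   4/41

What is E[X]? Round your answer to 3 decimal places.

E[X] = (8/41)·(-7) + (8/41)·(-2) + (8/41)·3 + (5/41)·4 + (8/41)·7 + (4/41)·12
     = 76/41 ≈ 1.854

1.854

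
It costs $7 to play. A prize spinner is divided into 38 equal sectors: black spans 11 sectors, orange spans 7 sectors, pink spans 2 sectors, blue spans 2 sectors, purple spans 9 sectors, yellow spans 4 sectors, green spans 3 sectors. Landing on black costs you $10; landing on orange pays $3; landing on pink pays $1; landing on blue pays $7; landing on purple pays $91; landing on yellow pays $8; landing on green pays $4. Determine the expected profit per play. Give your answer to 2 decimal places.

E[payout] = (11/38)·(-10) + (7/38)·3 + (2/38)·1 + (2/38)·7 + (9/38)·91 + (4/38)·8 + (3/38)·4 = 395/19
Expected profit = 395/19 − 7 = 262/19 ≈ $13.79

$13.79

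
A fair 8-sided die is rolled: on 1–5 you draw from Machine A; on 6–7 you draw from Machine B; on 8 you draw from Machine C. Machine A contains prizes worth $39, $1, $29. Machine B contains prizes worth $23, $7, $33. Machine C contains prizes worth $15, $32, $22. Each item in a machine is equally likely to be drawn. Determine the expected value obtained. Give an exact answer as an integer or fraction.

E[X | Machine A] = (39 + 1 + 29)/3 = 23
E[X | Machine B] = (23 + 7 + 33)/3 = 21
E[X | Machine C] = (15 + 32 + 22)/3 = 23
E[X] = (5/8)·23 + (1/4)·21 + (1/8)·23 = 45/2

45/2 dollars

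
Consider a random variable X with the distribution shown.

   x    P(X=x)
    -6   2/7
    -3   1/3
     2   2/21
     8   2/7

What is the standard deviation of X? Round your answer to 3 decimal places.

5.648

E[X] = -5/21, E[X²] = 671/21
Var(X) = E[X²] − (E[X])² = 671/21 − 25/441 = 14066/441
SD(X) = √(14066/441) ≈ 5.648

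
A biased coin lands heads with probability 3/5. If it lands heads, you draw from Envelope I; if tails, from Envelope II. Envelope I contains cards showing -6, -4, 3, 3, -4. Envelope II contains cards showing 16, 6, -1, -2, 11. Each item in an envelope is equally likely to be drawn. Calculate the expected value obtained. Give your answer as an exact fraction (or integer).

36/25

E[X | Envelope I] = (-6 − 4 + 3 + 3 − 4)/5 = -8/5
E[X | Envelope II] = (16 + 6 − 1 − 2 + 11)/5 = 6
E[X] = (3/5)·(-8/5) + (2/5)·6 = 36/25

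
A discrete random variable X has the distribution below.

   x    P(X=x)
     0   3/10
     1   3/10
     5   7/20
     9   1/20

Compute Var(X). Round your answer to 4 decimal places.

E[X] = (3/10)·0 + (3/10)·1 + (7/20)·5 + (1/20)·9 = 5/2
E[X²] = (3/10)·0 + (3/10)·1 + (7/20)·25 + (1/20)·81 = 131/10
Var(X) = 131/10 − (5/2)² = 137/20 ≈ 6.8500

6.8500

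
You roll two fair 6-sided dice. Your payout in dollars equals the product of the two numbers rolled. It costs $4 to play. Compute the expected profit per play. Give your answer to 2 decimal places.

Distribution of the product of the two numbers rolled: 1 w.p. 1/36, 2 w.p. 1/18, 3 w.p. 1/18, 4 w.p. 1/12, 5 w.p. 1/18, 6 w.p. 1/9, …
E[payout] = (1/36)·1 + (1/18)·2 + (1/18)·3 + (1/12)·4 + (1/18)·5 + (1/9)·6 + (1/18)·8 + (1/36)·9 + (1/18)·10 + (1/9)·12 + (1/18)·15 + (1/36)·16 + (1/18)·18 + (1/18)·20 + (1/18)·24 + (1/36)·25 + (1/18)·30 + (1/36)·36 = 49/4
Expected profit = 49/4 − 4 = 33/4 ≈ $8.25

$8.25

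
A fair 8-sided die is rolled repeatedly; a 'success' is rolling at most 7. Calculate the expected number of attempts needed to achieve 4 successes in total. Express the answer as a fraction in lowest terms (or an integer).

By linearity (sum of 4 independent geometric waits), E[trials] = 4/p = 4/(7/8) = 32/7.

32/7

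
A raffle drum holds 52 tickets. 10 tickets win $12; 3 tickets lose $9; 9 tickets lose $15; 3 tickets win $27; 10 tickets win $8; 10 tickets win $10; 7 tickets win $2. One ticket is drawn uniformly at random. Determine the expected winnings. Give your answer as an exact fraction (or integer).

E[payout] = (10/52)·12 + (3/52)·(-9) + (9/52)·(-15) + (3/52)·27 + (10/52)·8 + (10/52)·10 + (7/52)·2 = 233/52

233/52 dollars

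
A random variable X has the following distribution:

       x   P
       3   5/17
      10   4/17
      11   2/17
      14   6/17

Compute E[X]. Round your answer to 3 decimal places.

9.471

E[X] = (5/17)·3 + (4/17)·10 + (2/17)·11 + (6/17)·14
     = 161/17 ≈ 9.471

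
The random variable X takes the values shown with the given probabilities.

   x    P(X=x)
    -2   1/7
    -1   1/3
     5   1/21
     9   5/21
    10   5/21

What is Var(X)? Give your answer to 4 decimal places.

E[X] = (1/7)·(-2) + (1/3)·(-1) + (1/21)·5 + (5/21)·9 + (5/21)·10 = 29/7
E[X²] = (1/7)·4 + (1/3)·1 + (1/21)·25 + (5/21)·81 + (5/21)·100 = 949/21
Var(X) = 949/21 − (29/7)² = 4120/147 ≈ 28.0272

28.0272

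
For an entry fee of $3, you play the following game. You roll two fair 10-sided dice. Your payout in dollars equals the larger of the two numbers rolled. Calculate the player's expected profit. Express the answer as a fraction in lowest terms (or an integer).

Distribution of the larger of the two numbers rolled: 1 w.p. 1/100, 2 w.p. 3/100, 3 w.p. 1/20, 4 w.p. 7/100, 5 w.p. 9/100, 6 w.p. 11/100, …
E[payout] = (1/100)·1 + (3/100)·2 + (1/20)·3 + (7/100)·4 + (9/100)·5 + (11/100)·6 + (13/100)·7 + (3/20)·8 + (17/100)·9 + (19/100)·10 = 143/20
Expected profit = 143/20 − 3 = 83/20

83/20 dollars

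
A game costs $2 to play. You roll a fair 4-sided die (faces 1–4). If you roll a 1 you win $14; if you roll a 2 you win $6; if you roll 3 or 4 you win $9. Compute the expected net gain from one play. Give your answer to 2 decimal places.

$7.50

E[payout] = (1/4)·6 + (1/2)·9 + (1/4)·14 = 19/2
Expected profit = 19/2 − 2 = 15/2 ≈ $7.50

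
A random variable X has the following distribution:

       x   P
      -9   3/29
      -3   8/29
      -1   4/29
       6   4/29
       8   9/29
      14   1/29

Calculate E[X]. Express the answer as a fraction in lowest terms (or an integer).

E[X] = (3/29)·(-9) + (8/29)·(-3) + (4/29)·(-1) + (4/29)·6 + (9/29)·8 + (1/29)·14
     = 55/29

55/29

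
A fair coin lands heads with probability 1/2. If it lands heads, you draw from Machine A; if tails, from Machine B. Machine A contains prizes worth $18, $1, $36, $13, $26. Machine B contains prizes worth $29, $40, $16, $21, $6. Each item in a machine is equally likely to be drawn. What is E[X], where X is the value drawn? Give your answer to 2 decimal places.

$20.60

E[X | Machine A] = (18 + 1 + 36 + 13 + 26)/5 = 94/5
E[X | Machine B] = (29 + 40 + 16 + 21 + 6)/5 = 112/5
E[X] = (1/2)·94/5 + (1/2)·112/5 = 103/5 ≈ 20.60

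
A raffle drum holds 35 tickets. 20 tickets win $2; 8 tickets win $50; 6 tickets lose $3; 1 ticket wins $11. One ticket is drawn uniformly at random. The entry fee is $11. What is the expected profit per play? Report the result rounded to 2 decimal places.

$1.37

E[payout] = (20/35)·2 + (8/35)·50 + (6/35)·(-3) + (1/35)·11 = 433/35
Expected profit = 433/35 − 11 = 48/35 ≈ $1.37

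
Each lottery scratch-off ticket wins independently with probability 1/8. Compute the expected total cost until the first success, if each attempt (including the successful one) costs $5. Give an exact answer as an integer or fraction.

$40

E[#attempts] = 1/p = 8; E[cost] = 5·8 = 40.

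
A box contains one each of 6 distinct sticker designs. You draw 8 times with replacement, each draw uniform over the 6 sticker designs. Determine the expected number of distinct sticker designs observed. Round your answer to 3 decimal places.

Let Xⱼ=1 if type j appears at least once. P(Xⱼ=1) = 1 − ((6−1)/6)^8 = 1288991/1679616.
E[#distinct] = 6·1288991/1679616 = 1288991/279936.
≈ 4.605

4.605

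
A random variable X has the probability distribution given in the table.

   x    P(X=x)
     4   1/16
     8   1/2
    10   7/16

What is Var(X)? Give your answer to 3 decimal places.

2.359

E[X] = (1/16)·4 + (1/2)·8 + (7/16)·10 = 69/8
E[X²] = (1/16)·16 + (1/2)·64 + (7/16)·100 = 307/4
Var(X) = 307/4 − (69/8)² = 151/64 ≈ 2.359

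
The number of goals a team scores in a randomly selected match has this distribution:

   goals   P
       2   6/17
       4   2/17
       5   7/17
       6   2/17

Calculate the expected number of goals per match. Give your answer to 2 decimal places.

E[X] = (6/17)·2 + (2/17)·4 + (7/17)·5 + (2/17)·6
     = 67/17 ≈ 3.94

3.94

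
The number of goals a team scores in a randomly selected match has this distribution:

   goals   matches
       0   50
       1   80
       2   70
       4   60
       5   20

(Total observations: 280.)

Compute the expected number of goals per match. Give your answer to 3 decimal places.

Total = 280, so P(goals=0) = 50/280, etc.
E[X] = (5/28)·0 + (2/7)·1 + (1/4)·2 + (3/14)·4 + (1/14)·5
     = 2 ≈ 2.000

2.000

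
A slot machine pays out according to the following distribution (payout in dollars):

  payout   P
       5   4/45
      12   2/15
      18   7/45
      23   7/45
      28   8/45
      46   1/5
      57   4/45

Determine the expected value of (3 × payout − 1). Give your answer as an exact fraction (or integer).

E[3x-1] = (4/45)·14 + (2/15)·35 + (7/45)·53 + (7/45)·68 + (8/45)·83 + (1/5)·137 + (4/45)·170
     = 82

82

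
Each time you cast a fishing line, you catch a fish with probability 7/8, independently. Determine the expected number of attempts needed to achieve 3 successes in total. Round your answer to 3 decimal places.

By linearity (sum of 3 independent geometric waits), E[trials] = 3/p = 3/(7/8) = 24/7.
≈ 3.429

3.429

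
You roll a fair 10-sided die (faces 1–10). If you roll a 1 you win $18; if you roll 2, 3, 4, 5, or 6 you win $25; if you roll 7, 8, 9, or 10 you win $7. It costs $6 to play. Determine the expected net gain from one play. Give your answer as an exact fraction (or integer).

111/10 dollars

E[payout] = (2/5)·7 + (1/10)·18 + (1/2)·25 = 171/10
Expected profit = 171/10 − 6 = 111/10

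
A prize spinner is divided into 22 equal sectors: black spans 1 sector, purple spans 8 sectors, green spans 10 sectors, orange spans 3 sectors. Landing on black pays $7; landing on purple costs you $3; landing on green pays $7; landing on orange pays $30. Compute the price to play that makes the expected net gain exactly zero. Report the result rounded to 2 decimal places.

$6.50

E[payout] = (1/22)·7 + (8/22)·(-3) + (10/22)·7 + (3/22)·30 = 13/2
Fair fee = E[payout] = 13/2 ≈ $6.50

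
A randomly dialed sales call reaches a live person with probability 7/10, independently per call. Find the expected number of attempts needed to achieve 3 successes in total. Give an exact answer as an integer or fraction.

30/7

By linearity (sum of 3 independent geometric waits), E[trials] = 3/p = 3/(7/10) = 30/7.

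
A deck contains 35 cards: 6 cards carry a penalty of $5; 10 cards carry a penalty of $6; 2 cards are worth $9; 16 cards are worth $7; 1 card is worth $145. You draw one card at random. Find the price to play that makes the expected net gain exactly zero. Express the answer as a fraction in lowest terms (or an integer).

37/7 dollars

E[payout] = (6/35)·(-5) + (10/35)·(-6) + (2/35)·9 + (16/35)·7 + (1/35)·145 = 37/7
Fair fee = E[payout] = 37/7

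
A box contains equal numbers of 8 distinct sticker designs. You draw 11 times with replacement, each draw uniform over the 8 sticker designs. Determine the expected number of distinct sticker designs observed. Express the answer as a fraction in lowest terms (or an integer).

Let Xⱼ=1 if type j appears at least once. P(Xⱼ=1) = 1 − ((8−1)/8)^11 = 6612607849/8589934592.
E[#distinct] = 8·6612607849/8589934592 = 6612607849/1073741824.

6612607849/1073741824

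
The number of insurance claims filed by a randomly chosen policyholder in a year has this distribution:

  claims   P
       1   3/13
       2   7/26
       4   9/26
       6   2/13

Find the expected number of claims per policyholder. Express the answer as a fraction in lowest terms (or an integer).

E[X] = (3/13)·1 + (7/26)·2 + (9/26)·4 + (2/13)·6
     = 40/13

40/13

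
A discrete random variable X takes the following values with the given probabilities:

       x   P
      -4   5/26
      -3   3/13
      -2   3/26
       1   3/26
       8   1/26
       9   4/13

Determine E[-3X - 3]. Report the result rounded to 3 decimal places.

-7.500

E[-3x-3] = (5/26)·9 + (3/13)·6 + (3/26)·3 + (3/26)·(-6) + (1/26)·(-27) + (4/13)·(-30)
     = -15/2 ≈ -7.500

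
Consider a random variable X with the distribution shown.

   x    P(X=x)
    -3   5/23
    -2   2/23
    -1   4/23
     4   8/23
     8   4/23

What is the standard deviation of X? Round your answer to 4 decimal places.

3.9995

E[X] = 41/23, E[X²] = 441/23
Var(X) = E[X²] − (E[X])² = 441/23 − 1681/529 = 8462/529
SD(X) = √(8462/529) ≈ 3.9995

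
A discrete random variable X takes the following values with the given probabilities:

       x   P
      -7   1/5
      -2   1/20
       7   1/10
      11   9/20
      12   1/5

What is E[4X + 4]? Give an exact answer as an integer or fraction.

E[4x+4] = (1/5)·(-24) + (1/20)·(-4) + (1/10)·32 + (9/20)·48 + (1/5)·52
     = 151/5

151/5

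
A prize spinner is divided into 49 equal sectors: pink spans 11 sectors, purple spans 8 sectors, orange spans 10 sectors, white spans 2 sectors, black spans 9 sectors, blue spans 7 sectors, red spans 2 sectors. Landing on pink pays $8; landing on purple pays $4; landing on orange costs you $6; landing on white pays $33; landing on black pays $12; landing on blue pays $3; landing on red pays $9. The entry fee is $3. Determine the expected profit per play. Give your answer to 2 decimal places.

$2.57

E[payout] = (11/49)·8 + (8/49)·4 + (10/49)·(-6) + (2/49)·33 + (9/49)·12 + (7/49)·3 + (2/49)·9 = 39/7
Expected profit = 39/7 − 3 = 18/7 ≈ $2.57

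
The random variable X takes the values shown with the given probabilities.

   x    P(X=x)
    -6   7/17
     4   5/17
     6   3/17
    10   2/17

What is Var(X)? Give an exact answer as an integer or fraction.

E[X] = (7/17)·(-6) + (5/17)·4 + (3/17)·6 + (2/17)·10 = 16/17
E[X²] = (7/17)·36 + (5/17)·16 + (3/17)·36 + (2/17)·100 = 640/17
Var(X) = 640/17 − (16/17)² = 10624/289

10624/289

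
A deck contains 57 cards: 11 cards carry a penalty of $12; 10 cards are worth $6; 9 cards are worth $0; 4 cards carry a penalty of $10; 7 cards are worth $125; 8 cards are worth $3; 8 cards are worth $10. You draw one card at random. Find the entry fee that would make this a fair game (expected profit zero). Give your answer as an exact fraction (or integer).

289/19 dollars

E[payout] = (11/57)·(-12) + (10/57)·6 + (9/57)·0 + (4/57)·(-10) + (7/57)·125 + (8/57)·3 + (8/57)·10 = 289/19
Fair fee = E[payout] = 289/19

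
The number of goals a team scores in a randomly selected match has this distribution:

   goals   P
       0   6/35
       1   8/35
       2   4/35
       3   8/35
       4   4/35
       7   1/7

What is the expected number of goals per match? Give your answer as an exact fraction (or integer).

13/5

E[X] = (6/35)·0 + (8/35)·1 + (4/35)·2 + (8/35)·3 + (4/35)·4 + (1/7)·7
     = 13/5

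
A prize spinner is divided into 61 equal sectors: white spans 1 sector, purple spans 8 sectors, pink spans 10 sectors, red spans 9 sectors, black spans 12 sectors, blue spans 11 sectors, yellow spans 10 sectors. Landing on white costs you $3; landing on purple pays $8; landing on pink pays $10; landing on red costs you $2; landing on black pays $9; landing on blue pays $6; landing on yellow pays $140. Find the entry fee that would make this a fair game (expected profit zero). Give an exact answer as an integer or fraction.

1717/61 dollars

E[payout] = (1/61)·(-3) + (8/61)·8 + (10/61)·10 + (9/61)·(-2) + (12/61)·9 + (11/61)·6 + (10/61)·140 = 1717/61
Fair fee = E[payout] = 1717/61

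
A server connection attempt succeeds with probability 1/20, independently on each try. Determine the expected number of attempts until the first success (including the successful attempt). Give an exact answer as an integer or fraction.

20

For a geometric distribution, E[trials] = 1/p = 1/(1/20) = 20.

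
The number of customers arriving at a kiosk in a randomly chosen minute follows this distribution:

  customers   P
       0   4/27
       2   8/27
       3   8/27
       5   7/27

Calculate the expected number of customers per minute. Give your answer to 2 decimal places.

E[X] = (4/27)·0 + (8/27)·2 + (8/27)·3 + (7/27)·5
     = 25/9 ≈ 2.78

2.78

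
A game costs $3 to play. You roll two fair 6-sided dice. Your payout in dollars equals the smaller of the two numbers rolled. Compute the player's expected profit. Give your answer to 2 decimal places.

-$0.47

Distribution of the smaller of the two numbers rolled: 1 w.p. 11/36, 2 w.p. 1/4, 3 w.p. 7/36, 4 w.p. 5/36, 5 w.p. 1/12, 6 w.p. 1/36
E[payout] = (11/36)·1 + (1/4)·2 + (7/36)·3 + (5/36)·4 + (1/12)·5 + (1/36)·6 = 91/36
Expected profit = 91/36 − 3 = -17/36 ≈ -$0.47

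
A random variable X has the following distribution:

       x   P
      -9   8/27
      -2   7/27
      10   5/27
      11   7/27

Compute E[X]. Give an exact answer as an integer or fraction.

41/27

E[X] = (8/27)·(-9) + (7/27)·(-2) + (5/27)·10 + (7/27)·11
     = 41/27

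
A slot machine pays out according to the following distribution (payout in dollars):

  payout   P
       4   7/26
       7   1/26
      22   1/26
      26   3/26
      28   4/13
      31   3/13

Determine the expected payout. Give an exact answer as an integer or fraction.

545/26 dollars

E[X] = (7/26)·4 + (1/26)·7 + (1/26)·22 + (3/26)·26 + (4/13)·28 + (3/13)·31
     = 545/26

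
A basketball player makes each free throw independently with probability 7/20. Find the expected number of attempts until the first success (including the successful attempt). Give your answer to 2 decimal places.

2.86

For a geometric distribution, E[trials] = 1/p = 1/(7/20) = 20/7.
≈ 2.86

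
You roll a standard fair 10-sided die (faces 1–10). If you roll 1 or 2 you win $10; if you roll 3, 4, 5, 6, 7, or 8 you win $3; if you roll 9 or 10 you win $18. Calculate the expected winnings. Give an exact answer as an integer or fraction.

E[payout] = (3/5)·3 + (1/5)·10 + (1/5)·18 = 37/5

37/5 dollars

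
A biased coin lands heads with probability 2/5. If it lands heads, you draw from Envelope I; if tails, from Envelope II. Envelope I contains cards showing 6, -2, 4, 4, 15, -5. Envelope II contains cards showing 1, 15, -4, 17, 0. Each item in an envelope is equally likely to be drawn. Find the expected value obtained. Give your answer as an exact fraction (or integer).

E[X | Envelope I] = (6 − 2 + 4 + 4 + 15 − 5)/6 = 11/3
E[X | Envelope II] = (1 + 15 − 4 + 17 + 0)/5 = 29/5
E[X] = (2/5)·11/3 + (3/5)·29/5 = 371/75

371/75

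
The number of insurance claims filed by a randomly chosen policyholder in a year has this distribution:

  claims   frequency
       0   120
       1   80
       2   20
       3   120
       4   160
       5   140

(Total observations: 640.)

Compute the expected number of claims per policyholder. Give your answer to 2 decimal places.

2.84

Total = 640, so P(claims=0) = 120/640, etc.
E[X] = (3/16)·0 + (1/8)·1 + (1/32)·2 + (3/16)·3 + (1/4)·4 + (7/32)·5
     = 91/32 ≈ 2.84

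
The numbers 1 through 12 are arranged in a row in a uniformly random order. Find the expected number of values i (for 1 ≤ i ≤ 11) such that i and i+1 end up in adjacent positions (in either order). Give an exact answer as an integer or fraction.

11/6

For each i ∈ {1,…,11}, let Xᵢ = 1 if i and i+1 are adjacent. P(Xᵢ=1) = 2·(12−1)!/12! = 2/12.
By linearity, E[ΣXᵢ] = (11)·(2/12) = 11/6.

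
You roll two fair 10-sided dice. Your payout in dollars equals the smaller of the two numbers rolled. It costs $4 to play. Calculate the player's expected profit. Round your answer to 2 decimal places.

Distribution of the smaller of the two numbers rolled: 1 w.p. 19/100, 2 w.p. 17/100, 3 w.p. 3/20, 4 w.p. 13/100, 5 w.p. 11/100, 6 w.p. 9/100, …
E[payout] = (19/100)·1 + (17/100)·2 + (3/20)·3 + (13/100)·4 + (11/100)·5 + (9/100)·6 + (7/100)·7 + (1/20)·8 + (3/100)·9 + (1/100)·10 = 77/20
Expected profit = 77/20 − 4 = -3/20 ≈ -$0.15

-$0.15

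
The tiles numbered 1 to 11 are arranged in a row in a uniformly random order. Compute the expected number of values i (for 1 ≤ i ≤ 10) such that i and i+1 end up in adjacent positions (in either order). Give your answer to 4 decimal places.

1.8182

For each i ∈ {1,…,10}, let Xᵢ = 1 if i and i+1 are adjacent. P(Xᵢ=1) = 2·(11−1)!/11! = 2/11.
By linearity, E[ΣXᵢ] = (10)·(2/11) = 20/11.
≈ 1.8182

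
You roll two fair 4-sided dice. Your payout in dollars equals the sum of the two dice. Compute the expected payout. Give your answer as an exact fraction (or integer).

Distribution of the sum of the two dice: 2 w.p. 1/16, 3 w.p. 1/8, 4 w.p. 3/16, 5 w.p. 1/4, 6 w.p. 3/16, 7 w.p. 1/8, …
E[payout] = (1/16)·2 + (1/8)·3 + (3/16)·4 + (1/4)·5 + (3/16)·6 + (1/8)·7 + (1/16)·8 = 5

$5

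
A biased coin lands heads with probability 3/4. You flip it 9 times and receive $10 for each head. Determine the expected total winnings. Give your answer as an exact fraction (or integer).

135/2 dollars

E[#heads] = 9·3/4 = 27/4 (linearity over flips).
E[winnings] = 10·27/4 = 135/2.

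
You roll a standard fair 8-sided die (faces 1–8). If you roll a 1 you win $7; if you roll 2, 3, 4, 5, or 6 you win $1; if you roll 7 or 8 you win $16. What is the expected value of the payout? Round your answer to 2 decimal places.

E[payout] = (5/8)·1 + (1/8)·7 + (1/4)·16 = 11/2
≈ $5.50

$5.50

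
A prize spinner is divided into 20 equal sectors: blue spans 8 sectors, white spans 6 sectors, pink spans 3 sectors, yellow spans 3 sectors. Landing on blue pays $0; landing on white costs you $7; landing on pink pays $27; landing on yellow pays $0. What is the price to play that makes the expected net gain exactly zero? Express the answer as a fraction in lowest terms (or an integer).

39/20 dollars

E[payout] = (8/20)·0 + (6/20)·(-7) + (3/20)·27 + (3/20)·0 = 39/20
Fair fee = E[payout] = 39/20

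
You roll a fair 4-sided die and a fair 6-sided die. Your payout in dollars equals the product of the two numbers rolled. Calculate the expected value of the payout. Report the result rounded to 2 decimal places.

Distribution of the product of the two numbers rolled: 1 w.p. 1/24, 2 w.p. 1/12, 3 w.p. 1/12, 4 w.p. 1/8, 5 w.p. 1/24, 6 w.p. 1/8, …
E[payout] = (1/24)·1 + (1/12)·2 + (1/12)·3 + (1/8)·4 + (1/24)·5 + (1/8)·6 + (1/12)·8 + (1/24)·9 + (1/24)·10 + (1/8)·12 + (1/24)·15 + (1/24)·16 + (1/24)·18 + (1/24)·20 + (1/24)·24 = 35/4
≈ $8.75

$8.75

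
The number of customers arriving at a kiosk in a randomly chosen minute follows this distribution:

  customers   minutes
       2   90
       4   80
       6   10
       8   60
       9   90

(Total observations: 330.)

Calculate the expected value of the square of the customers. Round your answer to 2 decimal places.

39.79

Total = 330, so P(customers=2) = 90/330, etc.
E[X²] = (3/11)·4 + (8/33)·16 + (1/33)·36 + (2/11)·64 + (3/11)·81
     = 1313/33 ≈ 39.79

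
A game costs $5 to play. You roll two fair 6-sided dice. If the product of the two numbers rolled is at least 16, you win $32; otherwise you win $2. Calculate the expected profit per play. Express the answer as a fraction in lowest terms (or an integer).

E[payout] = (25/36)·2 + (11/36)·32 = 67/6
Expected profit = 67/6 − 5 = 37/6

37/6 dollars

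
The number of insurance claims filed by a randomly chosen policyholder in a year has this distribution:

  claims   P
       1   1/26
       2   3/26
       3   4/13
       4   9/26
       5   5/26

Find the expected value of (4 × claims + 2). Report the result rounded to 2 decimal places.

E[4x+2] = (1/26)·6 + (3/26)·10 + (4/13)·14 + (9/26)·18 + (5/26)·22
     = 210/13 ≈ 16.15

16.15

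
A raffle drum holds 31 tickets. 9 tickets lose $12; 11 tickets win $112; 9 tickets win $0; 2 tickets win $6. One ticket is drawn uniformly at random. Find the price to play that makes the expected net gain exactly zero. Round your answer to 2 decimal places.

$36.65

E[payout] = (9/31)·(-12) + (11/31)·112 + (9/31)·0 + (2/31)·6 = 1136/31
Fair fee = E[payout] = 1136/31 ≈ $36.65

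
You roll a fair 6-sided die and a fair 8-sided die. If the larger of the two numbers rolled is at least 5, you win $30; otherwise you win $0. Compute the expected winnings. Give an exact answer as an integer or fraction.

E[payout] = (1/3)·0 + (2/3)·30 = 20

$20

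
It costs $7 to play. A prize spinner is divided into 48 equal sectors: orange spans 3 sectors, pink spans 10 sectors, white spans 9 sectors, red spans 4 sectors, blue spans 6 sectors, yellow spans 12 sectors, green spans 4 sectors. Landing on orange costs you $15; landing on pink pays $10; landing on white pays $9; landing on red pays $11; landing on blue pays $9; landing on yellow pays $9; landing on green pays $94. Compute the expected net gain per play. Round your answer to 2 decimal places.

E[payout] = (3/48)·(-15) + (10/48)·10 + (9/48)·9 + (4/48)·11 + (6/48)·9 + (12/48)·9 + (4/48)·94 = 359/24
Expected profit = 359/24 − 7 = 191/24 ≈ $7.96

$7.96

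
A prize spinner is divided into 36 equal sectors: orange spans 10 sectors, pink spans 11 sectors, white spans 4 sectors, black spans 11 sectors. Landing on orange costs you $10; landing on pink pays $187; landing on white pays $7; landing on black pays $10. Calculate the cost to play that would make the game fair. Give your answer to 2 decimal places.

$58.19

E[payout] = (10/36)·(-10) + (11/36)·187 + (4/36)·7 + (11/36)·10 = 2095/36
Fair fee = E[payout] = 2095/36 ≈ $58.19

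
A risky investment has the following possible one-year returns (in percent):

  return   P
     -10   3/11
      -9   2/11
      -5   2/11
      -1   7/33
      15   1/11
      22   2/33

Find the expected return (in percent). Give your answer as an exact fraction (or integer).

E[X] = (3/11)·(-10) + (2/11)·(-9) + (2/11)·(-5) + (7/33)·(-1) + (1/11)·15 + (2/33)·22
     = -92/33

-92/33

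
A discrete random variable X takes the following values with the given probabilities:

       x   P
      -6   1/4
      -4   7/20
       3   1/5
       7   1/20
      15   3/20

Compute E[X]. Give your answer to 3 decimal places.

E[X] = (1/4)·(-6) + (7/20)·(-4) + (1/5)·3 + (1/20)·7 + (3/20)·15
     = 3/10 ≈ 0.300

0.300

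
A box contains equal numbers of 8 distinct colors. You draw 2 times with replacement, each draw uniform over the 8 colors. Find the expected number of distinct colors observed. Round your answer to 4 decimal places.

1.8750

Let Xⱼ=1 if type j appears at least once. P(Xⱼ=1) = 1 − ((8−1)/8)^2 = 15/64.
E[#distinct] = 8·15/64 = 15/8.
≈ 1.8750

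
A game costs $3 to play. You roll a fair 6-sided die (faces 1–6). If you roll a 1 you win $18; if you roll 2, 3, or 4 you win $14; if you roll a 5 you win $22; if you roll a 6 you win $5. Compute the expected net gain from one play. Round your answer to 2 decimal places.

$11.50

E[payout] = (1/6)·5 + (1/2)·14 + (1/6)·18 + (1/6)·22 = 29/2
Expected profit = 29/2 − 3 = 23/2 ≈ $11.50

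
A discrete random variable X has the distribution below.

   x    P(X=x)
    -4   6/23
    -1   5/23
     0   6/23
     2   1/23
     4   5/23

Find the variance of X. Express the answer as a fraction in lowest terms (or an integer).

4206/529

E[X] = (6/23)·(-4) + (5/23)·(-1) + (6/23)·0 + (1/23)·2 + (5/23)·4 = -7/23
E[X²] = (6/23)·16 + (5/23)·1 + (6/23)·0 + (1/23)·4 + (5/23)·16 = 185/23
Var(X) = 185/23 − (-7/23)² = 4206/529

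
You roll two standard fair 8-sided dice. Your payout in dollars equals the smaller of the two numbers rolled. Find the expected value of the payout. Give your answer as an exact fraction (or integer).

51/16 dollars

Distribution of the smaller of the two numbers rolled: 1 w.p. 15/64, 2 w.p. 13/64, 3 w.p. 11/64, 4 w.p. 9/64, 5 w.p. 7/64, 6 w.p. 5/64, …
E[payout] = (15/64)·1 + (13/64)·2 + (11/64)·3 + (9/64)·4 + (7/64)·5 + (5/64)·6 + (3/64)·7 + (1/64)·8 = 51/16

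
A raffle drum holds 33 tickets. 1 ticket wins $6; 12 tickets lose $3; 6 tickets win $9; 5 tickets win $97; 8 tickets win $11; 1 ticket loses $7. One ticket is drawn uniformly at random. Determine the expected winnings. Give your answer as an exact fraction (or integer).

590/33 dollars

E[payout] = (1/33)·6 + (12/33)·(-3) + (6/33)·9 + (5/33)·97 + (8/33)·11 + (1/33)·(-7) = 590/33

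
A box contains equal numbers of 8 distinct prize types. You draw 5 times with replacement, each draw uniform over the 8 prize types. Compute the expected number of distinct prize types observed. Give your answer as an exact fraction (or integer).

15961/4096

Let Xⱼ=1 if type j appears at least once. P(Xⱼ=1) = 1 − ((8−1)/8)^5 = 15961/32768.
E[#distinct] = 8·15961/32768 = 15961/4096.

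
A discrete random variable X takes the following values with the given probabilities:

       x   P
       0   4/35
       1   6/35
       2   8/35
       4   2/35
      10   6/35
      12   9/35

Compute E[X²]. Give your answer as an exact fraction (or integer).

E[X²] = (4/35)·0 + (6/35)·1 + (8/35)·4 + (2/35)·16 + (6/35)·100 + (9/35)·144
     = 1966/35

1966/35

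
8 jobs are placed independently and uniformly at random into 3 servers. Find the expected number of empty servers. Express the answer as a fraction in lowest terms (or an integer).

256/2187

Let Xⱼ=1 if server j is empty. P(Xⱼ=1) = ((3-1)/3)^8 = 256/6561.
By linearity, E[#empty] = 3·256/6561 = 256/2187.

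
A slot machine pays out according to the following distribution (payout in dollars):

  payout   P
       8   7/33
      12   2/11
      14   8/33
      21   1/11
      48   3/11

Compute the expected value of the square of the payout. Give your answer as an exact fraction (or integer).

E[X²] = (7/33)·64 + (2/11)·144 + (8/33)·196 + (1/11)·441 + (3/11)·2304
     = 8313/11

8313/11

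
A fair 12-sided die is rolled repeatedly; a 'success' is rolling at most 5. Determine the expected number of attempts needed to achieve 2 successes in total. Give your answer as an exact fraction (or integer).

24/5

By linearity (sum of 2 independent geometric waits), E[trials] = 2/p = 2/(5/12) = 24/5.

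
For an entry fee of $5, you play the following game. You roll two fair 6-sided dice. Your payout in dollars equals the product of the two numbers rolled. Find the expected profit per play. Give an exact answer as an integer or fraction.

Distribution of the product of the two numbers rolled: 1 w.p. 1/36, 2 w.p. 1/18, 3 w.p. 1/18, 4 w.p. 1/12, 5 w.p. 1/18, 6 w.p. 1/9, …
E[payout] = (1/36)·1 + (1/18)·2 + (1/18)·3 + (1/12)·4 + (1/18)·5 + (1/9)·6 + (1/18)·8 + (1/36)·9 + (1/18)·10 + (1/9)·12 + (1/18)·15 + (1/36)·16 + (1/18)·18 + (1/18)·20 + (1/18)·24 + (1/36)·25 + (1/18)·30 + (1/36)·36 = 49/4
Expected profit = 49/4 − 5 = 29/4

29/4 dollars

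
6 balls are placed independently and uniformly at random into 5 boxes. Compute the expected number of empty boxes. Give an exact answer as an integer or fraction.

Let Xⱼ=1 if box j is empty. P(Xⱼ=1) = ((5-1)/5)^6 = 4096/15625.
By linearity, E[#empty] = 5·4096/15625 = 4096/3125.

4096/3125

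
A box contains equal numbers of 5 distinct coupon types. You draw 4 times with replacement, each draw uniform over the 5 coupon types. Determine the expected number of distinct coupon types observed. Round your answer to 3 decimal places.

Let Xⱼ=1 if type j appears at least once. P(Xⱼ=1) = 1 − ((5−1)/5)^4 = 369/625.
E[#distinct] = 5·369/625 = 369/125.
≈ 2.952

2.952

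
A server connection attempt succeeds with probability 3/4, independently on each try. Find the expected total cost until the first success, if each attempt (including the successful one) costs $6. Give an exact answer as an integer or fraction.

E[#attempts] = 1/p = 4/3; E[cost] = 6·4/3 = 8.

$8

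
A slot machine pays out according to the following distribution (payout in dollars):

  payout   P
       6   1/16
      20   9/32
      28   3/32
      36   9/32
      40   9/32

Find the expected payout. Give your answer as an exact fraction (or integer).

E[X] = (1/16)·6 + (9/32)·20 + (3/32)·28 + (9/32)·36 + (9/32)·40
     = 30

$30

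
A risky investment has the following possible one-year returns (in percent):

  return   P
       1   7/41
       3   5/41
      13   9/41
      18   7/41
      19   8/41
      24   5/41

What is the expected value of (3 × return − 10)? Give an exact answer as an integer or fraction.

1201/41

E[3x-10] = (7/41)·(-7) + (5/41)·(-1) + (9/41)·29 + (7/41)·44 + (8/41)·47 + (5/41)·62
     = 1201/41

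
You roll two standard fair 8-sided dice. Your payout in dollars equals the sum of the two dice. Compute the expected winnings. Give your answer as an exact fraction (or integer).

$9

Distribution of the sum of the two dice: 2 w.p. 1/64, 3 w.p. 1/32, 4 w.p. 3/64, 5 w.p. 1/16, 6 w.p. 5/64, 7 w.p. 3/32, …
E[payout] = (1/64)·2 + (1/32)·3 + (3/64)·4 + (1/16)·5 + (5/64)·6 + (3/32)·7 + (7/64)·8 + (1/8)·9 + (7/64)·10 + (3/32)·11 + (5/64)·12 + (1/16)·13 + (3/64)·14 + (1/32)·15 + (1/64)·16 = 9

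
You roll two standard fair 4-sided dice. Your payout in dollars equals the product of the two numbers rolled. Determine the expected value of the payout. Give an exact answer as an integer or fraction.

25/4 dollars

Distribution of the product of the two numbers rolled: 1 w.p. 1/16, 2 w.p. 1/8, 3 w.p. 1/8, 4 w.p. 3/16, 6 w.p. 1/8, 8 w.p. 1/8, …
E[payout] = (1/16)·1 + (1/8)·2 + (1/8)·3 + (3/16)·4 + (1/8)·6 + (1/8)·8 + (1/16)·9 + (1/8)·12 + (1/16)·16 = 25/4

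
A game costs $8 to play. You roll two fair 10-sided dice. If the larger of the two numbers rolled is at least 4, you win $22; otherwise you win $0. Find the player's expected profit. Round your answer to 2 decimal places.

E[payout] = (9/100)·0 + (91/100)·22 = 1001/50
Expected profit = 1001/50 − 8 = 601/50 ≈ $12.02

$12.02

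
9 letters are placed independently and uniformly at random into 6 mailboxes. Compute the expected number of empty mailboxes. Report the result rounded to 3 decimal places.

Let Xⱼ=1 if mailbox j is empty. P(Xⱼ=1) = ((6-1)/6)^9 = 1953125/10077696.
By linearity, E[#empty] = 6·1953125/10077696 = 1953125/1679616.
≈ 1.163

1.163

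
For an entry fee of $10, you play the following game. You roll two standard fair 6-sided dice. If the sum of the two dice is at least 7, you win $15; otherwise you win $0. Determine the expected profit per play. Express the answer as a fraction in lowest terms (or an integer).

-5/4 dollars

E[payout] = (5/12)·0 + (7/12)·15 = 35/4
Expected profit = 35/4 − 10 = -5/4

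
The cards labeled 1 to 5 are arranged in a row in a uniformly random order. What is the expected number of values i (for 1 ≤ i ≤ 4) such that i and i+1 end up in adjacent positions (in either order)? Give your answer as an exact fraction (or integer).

For each i ∈ {1,…,4}, let Xᵢ = 1 if i and i+1 are adjacent. P(Xᵢ=1) = 2·(5−1)!/5! = 2/5.
By linearity, E[ΣXᵢ] = (4)·(2/5) = 8/5.

8/5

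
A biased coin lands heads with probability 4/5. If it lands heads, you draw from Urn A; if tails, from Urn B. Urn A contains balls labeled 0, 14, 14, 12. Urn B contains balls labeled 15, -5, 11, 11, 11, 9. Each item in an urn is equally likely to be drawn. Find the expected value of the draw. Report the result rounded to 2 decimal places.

E[X | Urn A] = (0 + 14 + 14 + 12)/4 = 10
E[X | Urn B] = (15 − 5 + 11 + 11 + 11 + 9)/6 = 26/3
E[X] = (4/5)·10 + (1/5)·26/3 = 146/15 ≈ 9.73

9.73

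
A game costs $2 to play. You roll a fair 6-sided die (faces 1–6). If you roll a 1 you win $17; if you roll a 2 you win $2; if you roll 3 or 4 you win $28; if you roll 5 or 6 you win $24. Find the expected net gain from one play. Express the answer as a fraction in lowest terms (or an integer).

E[payout] = (1/6)·2 + (1/6)·17 + (1/3)·24 + (1/3)·28 = 41/2
Expected profit = 41/2 − 2 = 37/2

37/2 dollars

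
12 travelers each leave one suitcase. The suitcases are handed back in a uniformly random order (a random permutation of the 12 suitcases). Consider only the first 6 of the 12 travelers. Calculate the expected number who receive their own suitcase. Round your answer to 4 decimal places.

Let Xᵢ = 1 if person i gets their own suitcase. For each i, P(Xᵢ=1) = 1/12.
By linearity of expectation, E[X₁+…+X_6] = 6·(1/12) = 1/2.
≈ 0.5000

0.5000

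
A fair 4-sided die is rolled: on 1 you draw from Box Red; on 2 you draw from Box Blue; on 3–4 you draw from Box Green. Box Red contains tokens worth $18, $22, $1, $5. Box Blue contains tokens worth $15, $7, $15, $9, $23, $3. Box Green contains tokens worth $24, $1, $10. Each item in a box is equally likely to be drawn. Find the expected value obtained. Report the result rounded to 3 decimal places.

E[X | Box Red] = (18 + 22 + 1 + 5)/4 = 23/2
E[X | Box Blue] = (15 + 7 + 15 + 9 + 23 + 3)/6 = 12
E[X | Box Green] = (24 + 1 + 10)/3 = 35/3
E[X] = (1/4)·23/2 + (1/4)·12 + (1/2)·35/3 = 281/24 ≈ 11.708

$11.708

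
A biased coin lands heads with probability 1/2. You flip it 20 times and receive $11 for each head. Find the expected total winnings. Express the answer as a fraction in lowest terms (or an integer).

E[#heads] = 20·1/2 = 10 (linearity over flips).
E[winnings] = 11·10 = 110.

$110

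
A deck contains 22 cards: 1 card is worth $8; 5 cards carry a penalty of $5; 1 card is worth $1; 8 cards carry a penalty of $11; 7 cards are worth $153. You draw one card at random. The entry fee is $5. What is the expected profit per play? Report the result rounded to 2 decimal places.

E[payout] = (1/22)·8 + (5/22)·(-5) + (1/22)·1 + (8/22)·(-11) + (7/22)·153 = 967/22
Expected profit = 967/22 − 5 = 857/22 ≈ $38.95

$38.95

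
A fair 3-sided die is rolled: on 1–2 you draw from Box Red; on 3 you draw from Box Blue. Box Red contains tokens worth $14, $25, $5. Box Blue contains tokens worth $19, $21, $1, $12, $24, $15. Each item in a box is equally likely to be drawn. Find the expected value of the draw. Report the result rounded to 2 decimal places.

$14.89

E[X | Box Red] = (14 + 25 + 5)/3 = 44/3
E[X | Box Blue] = (19 + 21 + 1 + 12 + 24 + 15)/6 = 46/3
E[X] = (2/3)·44/3 + (1/3)·46/3 = 134/9 ≈ 14.89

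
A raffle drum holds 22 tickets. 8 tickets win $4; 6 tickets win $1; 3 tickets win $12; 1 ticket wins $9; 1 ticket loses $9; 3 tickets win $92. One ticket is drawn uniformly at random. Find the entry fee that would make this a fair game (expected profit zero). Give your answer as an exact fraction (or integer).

175/11 dollars

E[payout] = (8/22)·4 + (6/22)·1 + (3/22)·12 + (1/22)·9 + (1/22)·(-9) + (3/22)·92 = 175/11
Fair fee = E[payout] = 175/11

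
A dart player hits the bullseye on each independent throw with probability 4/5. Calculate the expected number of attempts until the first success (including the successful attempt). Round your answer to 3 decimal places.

For a geometric distribution, E[trials] = 1/p = 1/(4/5) = 5/4.
≈ 1.250

1.250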